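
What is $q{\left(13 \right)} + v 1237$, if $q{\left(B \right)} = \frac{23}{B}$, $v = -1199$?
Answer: $- \frac{19281096}{13} \approx -1.4832 \cdot 10^{6}$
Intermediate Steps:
$q{\left(13 \right)} + v 1237 = \frac{23}{13} - 1483163 = - \frac{19281096}{13}$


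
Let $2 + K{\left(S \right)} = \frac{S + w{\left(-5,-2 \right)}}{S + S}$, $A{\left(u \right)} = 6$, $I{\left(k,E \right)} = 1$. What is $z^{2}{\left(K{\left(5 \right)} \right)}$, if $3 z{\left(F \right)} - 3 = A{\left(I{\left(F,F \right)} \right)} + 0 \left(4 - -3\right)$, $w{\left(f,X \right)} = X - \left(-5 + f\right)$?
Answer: $9$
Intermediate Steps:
$w{\left(f,X \right)} = 5 + X - f$
$K{\left(S \right)} = -2 + \frac{8 + S}{2 S}$ ($K{\left(S \right)} = -2 + \frac{S - -8}{S + S} = -2 + \frac{S + \left(5 - 2 + 5\right)}{2 S} = -2 + \left(S + 8\right) \frac{1}{2 S} = -2 + \left(8 + S\right) \frac{1}{2 S} = -2 + \frac{8 + S}{2 S}$)
$z{\left(F \right)} = 3$ ($z{\left(F \right)} = 1 + \frac{6 + 0 \left(4 - -3\right)}{3} = 1 + \frac{6 + 0 \left(4 + 3\right)}{3} = 1 + \frac{6 + 0 \cdot 7}{3} = 1 + \frac{6 + 0}{3} = 1 + \frac{1}{3} \cdot 6 = 1 + 2 = 3$)
$z^{2}{\left(K{\left(5 \right)} \right)} = 3^{2} = 9$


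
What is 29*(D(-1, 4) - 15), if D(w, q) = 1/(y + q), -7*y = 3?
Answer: -10672/25 ≈ -426.88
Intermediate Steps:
y = -3/7 (y = -1/7*3 = -3/7 ≈ -0.42857)
D(w, q) = 1/(-3/7 + q)
29*(D(-1, 4) - 15) = 29*(7/(-3 + 7*4) - 15) = 29*(7/(-3 + 28) - 15) = 29*(7/25 - 15) = 29*(-368/25) = -10672/25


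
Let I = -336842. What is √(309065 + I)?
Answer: I*√27777 ≈ 166.66*I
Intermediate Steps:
√(309065 + I) = √(309065 - 336842) = √(-27777) = I*√27777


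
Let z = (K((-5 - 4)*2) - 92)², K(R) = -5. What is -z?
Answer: -9409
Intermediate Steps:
z = 9409 (z = (-5 - 92)² = (-97)² = 9409)
-z = -1*9409 = -9409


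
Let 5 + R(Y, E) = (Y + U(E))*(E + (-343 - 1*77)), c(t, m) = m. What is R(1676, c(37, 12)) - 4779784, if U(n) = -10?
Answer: -5459517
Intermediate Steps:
R(Y, E) = -5 + (-420 + E)*(-10 + Y) (R(Y, E) = -5 + (Y - 10)*(E + (-343 - 1*77)) = -5 + (-10 + Y)*(E + (-343 - 77)) = -5 + (-10 + Y)*(E - 420) = -5 + (-10 + Y)*(-420 + E) = -5 + (-420 + E)*(-10 + Y))
R(1676, c(37, 12)) - 4779784 = (4195 - 420*1676 - 10*12 + 12*1676) - 4779784 = (4195 - 703920 - 120 + 20112) - 4779784 = -679733 - 4779784 = -5459517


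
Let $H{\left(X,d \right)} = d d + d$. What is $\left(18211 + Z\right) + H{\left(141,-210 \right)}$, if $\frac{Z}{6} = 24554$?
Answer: $209425$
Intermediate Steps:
$Z = 147324$ ($Z = 6 \cdot 24554 = 147324$)
$H{\left(X,d \right)} = d + d^{2}$ ($H{\left(X,d \right)} = d^{2} + d = d + d^{2}$)
$\left(18211 + Z\right) + H{\left(141,-210 \right)} = \left(18211 + 147324\right) - 210 \left(1 - 210\right) = 165535 - -43890 = 165535 + 43890 = 209425$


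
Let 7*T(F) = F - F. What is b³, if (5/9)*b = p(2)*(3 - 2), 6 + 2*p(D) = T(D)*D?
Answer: -19683/125 ≈ -157.46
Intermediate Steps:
T(F) = 0 (T(F) = (F - F)/7 = (⅐)*0 = 0)
p(D) = -3 (p(D) = -3 + (0*D)/2 = -3 + (½)*0 = -3 + 0 = -3)
b = -27/5 (b = 9*(-3*(3 - 2))/5 = 9*(-3*1)/5 = (9/5)*(-3) = -27/5 ≈ -5.4000)
b³ = (-27/5)³ = -19683/125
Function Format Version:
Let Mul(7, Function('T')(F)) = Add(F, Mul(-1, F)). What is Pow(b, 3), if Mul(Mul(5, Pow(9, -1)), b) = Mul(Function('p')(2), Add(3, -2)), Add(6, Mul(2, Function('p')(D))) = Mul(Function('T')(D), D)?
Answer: Rational(-19683, 125) ≈ -157.46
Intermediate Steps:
Function('T')(F) = 0 (Function('T')(F) = Mul(Rational(1, 7), Add(F, Mul(-1, F))) = Mul(Rational(1, 7), 0) = 0)
Function('p')(D) = -3 (Function('p')(D) = Add(-3, Mul(Rational(1, 2), Mul(0, D))) = Add(-3, Mul(Rational(1, 2), 0)) = Add(-3, 0) = -3)
b = Rational(-27, 5) (b = Mul(Rational(9, 5), Mul(-3, Add(3, -2))) = Mul(Rational(9, 5), Mul(-3, 1)) = Mul(Rational(9, 5), -3) = Rational(-27, 5) ≈ -5.4000)
Pow(b, 3) = Pow(Rational(-27, 5), 3) = Rational(-19683, 125)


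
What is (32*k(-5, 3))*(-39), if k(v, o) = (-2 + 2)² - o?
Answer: 3744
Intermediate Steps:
k(v, o) = -o (k(v, o) = 0² - o = 0 - o = -o)
(32*k(-5, 3))*(-39) = (32*(-1*3))*(-39) = (32*(-3))*(-39) = -96*(-39) = 3744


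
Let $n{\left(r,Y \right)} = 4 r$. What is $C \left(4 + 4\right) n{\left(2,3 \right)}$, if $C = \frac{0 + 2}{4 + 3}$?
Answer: $\frac{128}{7} \approx 18.286$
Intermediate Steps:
$C = \frac{2}{7} \approx 0.28571$
$C \left(4 + 4\right) n{\left(2,3 \right)} = \frac{2 \left(4 + 4\right)}{7} \cdot 4 \cdot 2 = \frac{2}{7} \cdot 8 \cdot 8 = \frac{16}{7} \cdot 8 = \frac{128}{7}$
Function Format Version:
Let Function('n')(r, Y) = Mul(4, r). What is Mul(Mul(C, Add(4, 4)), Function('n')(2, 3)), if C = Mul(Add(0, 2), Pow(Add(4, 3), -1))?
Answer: Rational(128, 7) ≈ 18.286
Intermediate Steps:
C = Rational(2, 7) (C = Mul(2, Pow(7, -1)) = Mul(2, Rational(1, 7)) = Rational(2, 7) ≈ 0.28571)
Mul(Mul(C, Add(4, 4)), Function('n')(2, 3)) = Mul(Mul(Rational(2, 7), Add(4, 4)), Mul(4, 2)) = Mul(Mul(Rational(2, 7), 8), 8) = Mul(Rational(16, 7), 8) = Rational(128, 7)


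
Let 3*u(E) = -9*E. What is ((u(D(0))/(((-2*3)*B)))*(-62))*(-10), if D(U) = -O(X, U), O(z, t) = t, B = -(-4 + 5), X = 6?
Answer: 0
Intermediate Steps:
B = -1 (B = -1*1 = -1)
D(U) = -U
u(E) = -3*E (u(E) = (-9*E)/3 = -3*E)
((u(D(0))/(((-2*3)*B)))*(-62))*(-10) = (((-(-3)*0)/((-2*3*(-1))))*(-62))*(-10) = (((-3*0)/((-6*(-1))))*(-62))*(-10) = ((0/6)*(-62))*(-10) = ((0*(1/6))*(-62))*(-10) = (0*(-62))*(-10) = 0*(-10) = 0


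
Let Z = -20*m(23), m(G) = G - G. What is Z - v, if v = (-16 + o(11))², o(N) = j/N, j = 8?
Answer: -28224/121 ≈ -233.26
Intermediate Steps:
o(N) = 8/N
m(G) = 0
v = 28224/121 (v = (-16 + 8/11)² = (-168/11)² = 28224/121 ≈ 233.26)
Z = 0 (Z = -20*0 = 0)
Z - v = 0 - 1*28224/121 = 0 - 28224/121 = -28224/121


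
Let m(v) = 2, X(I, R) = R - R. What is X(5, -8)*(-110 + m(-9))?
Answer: 0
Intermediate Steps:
X(I, R) = 0
X(5, -8)*(-110 + m(-9)) = 0*(-110 + 2) = 0*(-108) = 0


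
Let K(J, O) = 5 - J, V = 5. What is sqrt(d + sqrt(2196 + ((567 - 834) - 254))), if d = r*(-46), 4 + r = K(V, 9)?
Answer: sqrt(184 + 5*sqrt(67)) ≈ 14.998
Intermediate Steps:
r = -4 (r = -4 + (5 - 1*5) = -4 + (5 - 5) = -4 + 0 = -4)
d = 184 (d = -4*(-46) = 184)
sqrt(d + sqrt(2196 + ((567 - 834) - 254))) = sqrt(184 + sqrt(2196 + ((567 - 834) - 254))) = sqrt(184 + sqrt(2196 + (-267 - 254))) = sqrt(184 + sqrt(2196 - 521)) = sqrt(184 + sqrt(1675)) = sqrt(184 + 5*sqrt(67))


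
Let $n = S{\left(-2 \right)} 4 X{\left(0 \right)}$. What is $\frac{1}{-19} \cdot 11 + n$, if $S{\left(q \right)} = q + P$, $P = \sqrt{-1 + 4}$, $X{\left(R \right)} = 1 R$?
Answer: $- \frac{11}{19} \approx -0.57895$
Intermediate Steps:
$X{\left(R \right)} = R$
$P = \sqrt{3} \approx 1.732$
$S{\left(q \right)} = q + \sqrt{3}$
$n = 0$ ($n = \left(-2 + \sqrt{3}\right) 4 \cdot 0 = \left(-2 + \sqrt{3}\right) 0 = 0$)
$\frac{1}{-19} \cdot 11 + n = \frac{1}{-19} \cdot 11 + 0 = \left(- \frac{1}{19}\right) 11 + 0 = - \frac{11}{19} + 0 = - \frac{11}{19}$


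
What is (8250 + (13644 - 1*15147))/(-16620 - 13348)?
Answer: -6747/29968 ≈ -0.22514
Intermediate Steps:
(8250 + (13644 - 1*15147))/(-16620 - 13348) = (8250 + (13644 - 15147))/(-29968) = (8250 - 1503)*(-1/29968) = 6747*(-1/29968) = -6747/29968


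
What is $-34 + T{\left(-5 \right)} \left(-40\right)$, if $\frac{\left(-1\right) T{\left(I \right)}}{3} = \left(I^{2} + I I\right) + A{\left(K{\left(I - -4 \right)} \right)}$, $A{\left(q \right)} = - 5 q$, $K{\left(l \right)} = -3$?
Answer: $7766$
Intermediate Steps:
$T{\left(I \right)} = -45 - 6 I^{2}$ ($T{\left(I \right)} = - 3 \left(\left(I^{2} + I I\right) - -15\right) = - 3 \left(\left(I^{2} + I^{2}\right) + 15\right) = - 3 \left(2 I^{2} + 15\right) = - 3 \left(15 + 2 I^{2}\right) = -45 - 6 I^{2}$)
$-34 + T{\left(-5 \right)} \left(-40\right) = -34 + \left(-45 - 6 \left(-5\right)^{2}\right) \left(-40\right) = -34 + \left(-45 - 150\right) \left(-40\right) = -34 - -7800 = -34 + 7800 = 7766$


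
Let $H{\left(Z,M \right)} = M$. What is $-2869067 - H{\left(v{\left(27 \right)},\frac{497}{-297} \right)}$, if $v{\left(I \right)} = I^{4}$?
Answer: $- \frac{852112402}{297} \approx -2.8691 \cdot 10^{6}$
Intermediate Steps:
$-2869067 - H{\left(v{\left(27 \right)},\frac{497}{-297} \right)} = -2869067 - \frac{497}{-297} = -2869067 - 497 \left(- \frac{1}{297}\right) = -2869067 - - \frac{497}{297} = -2869067 + \frac{497}{297} = - \frac{852112402}{297}$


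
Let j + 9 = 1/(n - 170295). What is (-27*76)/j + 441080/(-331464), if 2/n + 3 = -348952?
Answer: 2511440612853061951/11079763733687817 ≈ 226.67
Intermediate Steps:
n = -2/348955 (n = 2/(-3 - 348952) = 2/(-348955) = 2*(-1/348955) = -2/348955 ≈ -5.7314e-6)
j = -534827974498/59425291727 (j = -9 + 1/(-2/348955 - 170295) = -9 + 1/(-59425291727/348955) = -9 - 348955/59425291727 = -534827974498/59425291727 ≈ -9.0000)
(-27*76)/j + 441080/(-331464) = (-27*76)/(-534827974498/59425291727) + 441080/(-331464) = -2052*(-59425291727/534827974498) + 441080*(-1/331464) = 60970349311902/267413987249 - 55135/41433 = 2511440612853061951/11079763733687817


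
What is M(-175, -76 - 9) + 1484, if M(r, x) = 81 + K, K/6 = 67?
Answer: 1967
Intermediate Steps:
K = 402 (K = 6*67 = 402)
M(r, x) = 483 (M(r, x) = 81 + 402 = 483)
M(-175, -76 - 9) + 1484 = 483 + 1484 = 1967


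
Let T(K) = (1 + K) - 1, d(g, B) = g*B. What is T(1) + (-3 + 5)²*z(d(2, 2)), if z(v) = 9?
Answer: 37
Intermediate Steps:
d(g, B) = B*g
T(K) = K
T(1) + (-3 + 5)²*z(d(2, 2)) = 1 + (-3 + 5)²*9 = 1 + 2²*9 = 1 + 4*9 = 1 + 36 = 37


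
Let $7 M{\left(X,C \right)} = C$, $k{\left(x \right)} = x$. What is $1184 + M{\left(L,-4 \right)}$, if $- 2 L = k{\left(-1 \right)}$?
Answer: $\frac{8284}{7} \approx 1183.4$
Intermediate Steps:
$L = \frac{1}{2}$ ($L = \left(- \frac{1}{2}\right) \left(-1\right) = \frac{1}{2} \approx 0.5$)
$M{\left(X,C \right)} = \frac{C}{7}$
$1184 + M{\left(L,-4 \right)} = 1184 + \frac{1}{7} \left(-4\right) = 1184 - \frac{4}{7} = \frac{8284}{7}$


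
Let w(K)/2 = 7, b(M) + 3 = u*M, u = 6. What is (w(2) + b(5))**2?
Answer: 1681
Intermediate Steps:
b(M) = -3 + 6*M
w(K) = 14 (w(K) = 2*7 = 14)
(w(2) + b(5))**2 = (14 + (-3 + 6*5))**2 = (14 + (-3 + 30))**2 = (14 + 27)**2 = 41**2 = 1681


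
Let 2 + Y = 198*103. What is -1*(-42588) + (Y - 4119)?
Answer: 58861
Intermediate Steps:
Y = 20392 (Y = -2 + 198*103 = -2 + 20394 = 20392)
-1*(-42588) + (Y - 4119) = -1*(-42588) + (20392 - 4119) = 42588 + 16273 = 58861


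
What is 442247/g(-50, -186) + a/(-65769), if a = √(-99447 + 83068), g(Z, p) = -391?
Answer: -442247/391 - I*√16379/65769 ≈ -1131.1 - 0.0019459*I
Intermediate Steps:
a = I*√16379 (a = √(-16379) = I*√16379 ≈ 127.98*I)
442247/g(-50, -186) + a/(-65769) = 442247/(-391) + (I*√16379)/(-65769) = 442247*(-1/391) + (I*√16379)*(-1/65769) = -442247/391 - I*√16379/65769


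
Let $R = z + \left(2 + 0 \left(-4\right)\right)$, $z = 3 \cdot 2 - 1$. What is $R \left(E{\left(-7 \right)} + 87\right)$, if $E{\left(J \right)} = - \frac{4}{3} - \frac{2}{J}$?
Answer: $\frac{1805}{3} \approx 601.67$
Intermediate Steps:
$z = 5$ ($z = 6 - 1 = 5$)
$E{\left(J \right)} = - \frac{4}{3} - \frac{2}{J}$ ($E{\left(J \right)} = \left(-4\right) \frac{1}{3} - \frac{2}{J} = - \frac{4}{3} - \frac{2}{J}$)
$R = 7$ ($R = 5 + \left(2 + 0 \left(-4\right)\right) = 5 + \left(2 + 0\right) = 5 + 2 = 7$)
$R \left(E{\left(-7 \right)} + 87\right) = 7 \left(\left(- \frac{4}{3} - \frac{2}{-7}\right) + 87\right) = 7 \left(\left(- \frac{4}{3} - - \frac{2}{7}\right) + 87\right) = 7 \left(\left(- \frac{4}{3} + \frac{2}{7}\right) + 87\right) = 7 \left(- \frac{22}{21} + 87\right) = 7 \cdot \frac{1805}{21} = \frac{1805}{3}$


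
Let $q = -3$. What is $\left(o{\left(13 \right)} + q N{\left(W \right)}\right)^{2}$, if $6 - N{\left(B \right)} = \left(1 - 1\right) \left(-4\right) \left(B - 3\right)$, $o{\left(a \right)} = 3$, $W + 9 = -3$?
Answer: $225$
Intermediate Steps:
$W = -12$ ($W = -9 - 3 = -12$)
$N{\left(B \right)} = 6$ ($N{\left(B \right)} = 6 - \left(1 - 1\right) \left(-4\right) \left(B - 3\right) = 6 - 0 \left(-4\right) \left(-3 + B\right) = 6 - 0 \left(-3 + B\right) = 6 - 0 = 6 + 0 = 6$)
$\left(o{\left(13 \right)} + q N{\left(W \right)}\right)^{2} = \left(3 - 18\right)^{2} = \left(-15\right)^{2} = 225$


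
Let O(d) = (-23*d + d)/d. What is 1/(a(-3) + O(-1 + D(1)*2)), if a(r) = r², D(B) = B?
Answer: -1/13 ≈ -0.076923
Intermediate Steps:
O(d) = -22 (O(d) = (-22*d)/d = -22)
1/(a(-3) + O(-1 + D(1)*2)) = 1/((-3)² - 22) = 1/(9 - 22) = 1/(-13) = -1/13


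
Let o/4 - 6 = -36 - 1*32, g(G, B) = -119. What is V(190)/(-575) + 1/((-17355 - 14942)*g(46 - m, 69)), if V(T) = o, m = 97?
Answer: 953149639/2209922225 ≈ 0.43130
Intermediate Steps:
o = -248 (o = 24 + 4*(-36 - 1*32) = 24 + 4*(-36 - 32) = 24 + 4*(-68) = 24 - 272 = -248)
V(T) = -248
V(190)/(-575) + 1/((-17355 - 14942)*g(46 - m, 69)) = -248/(-575) + 1/(-17355 - 14942*(-119)) = -248*(-1/575) - 1/119/(-32297) = 248/575 - 1/32297*(-1/119) = 248/575 + 1/3843343 = 953149639/2209922225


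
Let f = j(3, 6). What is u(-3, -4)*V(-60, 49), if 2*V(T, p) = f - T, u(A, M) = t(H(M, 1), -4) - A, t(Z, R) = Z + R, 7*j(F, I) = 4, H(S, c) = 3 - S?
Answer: 1272/7 ≈ 181.71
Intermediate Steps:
j(F, I) = 4/7 (j(F, I) = (⅐)*4 = 4/7)
f = 4/7 ≈ 0.57143
t(Z, R) = R + Z
u(A, M) = -1 - A - M (u(A, M) = (-4 + (3 - M)) - A = (-1 - M) - A = -1 - A - M)
V(T, p) = 2/7 - T/2 (V(T, p) = (4/7 - T)/2 = 2/7 - T/2)
u(-3, -4)*V(-60, 49) = (-1 - 1*(-3) - 1*(-4))*(2/7 - ½*(-60)) = (-1 + 3 + 4)*(2/7 + 30) = 6*(212/7) = 1272/7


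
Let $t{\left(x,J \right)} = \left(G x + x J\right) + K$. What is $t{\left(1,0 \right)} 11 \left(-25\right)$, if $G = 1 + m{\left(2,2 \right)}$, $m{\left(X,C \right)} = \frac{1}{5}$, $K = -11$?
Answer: $2695$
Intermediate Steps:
$m{\left(X,C \right)} = \frac{1}{5}$
$G = \frac{6}{5}$ ($G = 1 + \frac{1}{5} = \frac{6}{5} \approx 1.2$)
$t{\left(x,J \right)} = -11 + \frac{6 x}{5} + J x$ ($t{\left(x,J \right)} = \left(\frac{6 x}{5} + x J\right) - 11 = \left(\frac{6 x}{5} + J x\right) - 11 = -11 + \frac{6 x}{5} + J x$)
$t{\left(1,0 \right)} 11 \left(-25\right) = \left(-11 + \frac{6}{5} \cdot 1 + 0 \cdot 1\right) 11 \left(-25\right) = \left(-11 + \frac{6}{5} + 0\right) 11 \left(-25\right) = \left(- \frac{49}{5}\right) 11 \left(-25\right) = \left(- \frac{539}{5}\right) \left(-25\right) = 2695$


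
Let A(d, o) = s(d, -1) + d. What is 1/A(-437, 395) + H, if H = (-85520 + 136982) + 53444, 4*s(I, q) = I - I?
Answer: 45843921/437 ≈ 1.0491e+5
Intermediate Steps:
s(I, q) = 0 (s(I, q) = (I - I)/4 = (¼)*0 = 0)
A(d, o) = d (A(d, o) = 0 + d = d)
H = 104906 (H = 51462 + 53444 = 104906)
1/A(-437, 395) + H = 1/(-437) + 104906 = -1/437 + 104906 = 45843921/437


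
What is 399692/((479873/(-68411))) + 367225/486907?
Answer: -13313482272646259/233653522811 ≈ -56980.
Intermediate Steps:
399692/((479873/(-68411))) + 367225/486907 = 399692/((479873*(-1/68411))) + 367225*(1/486907) = 399692/(-479873/68411) + 367225/486907 = 399692*(-68411/479873) + 367225/486907 = -27343329412/479873 + 367225/486907 = -13313482272646259/233653522811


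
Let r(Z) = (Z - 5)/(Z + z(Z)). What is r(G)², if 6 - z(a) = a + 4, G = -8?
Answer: 169/4 ≈ 42.250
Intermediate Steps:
z(a) = 2 - a (z(a) = 6 - (a + 4) = 6 - (4 + a) = 6 + (-4 - a) = 2 - a)
r(Z) = -5/2 + Z/2 (r(Z) = (Z - 5)/(Z + (2 - Z)) = (-5 + Z)/2 = (-5 + Z)*(½) = -5/2 + Z/2)
r(G)² = (-5/2 + (½)*(-8))² = (-5/2 - 4)² = (-13/2)² = 169/4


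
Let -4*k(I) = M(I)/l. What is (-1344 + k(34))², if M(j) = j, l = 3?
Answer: 65302561/36 ≈ 1.8140e+6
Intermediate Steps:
k(I) = -I/12 (k(I) = -I/(4*3) = -I/12)
(-1344 + k(34))² = (-1344 - 1/12*34)² = (-1344 - 17/6)² = (-8081/6)² = 65302561/36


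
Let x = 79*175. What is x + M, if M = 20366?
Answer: 34191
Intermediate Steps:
x = 13825
x + M = 13825 + 20366 = 34191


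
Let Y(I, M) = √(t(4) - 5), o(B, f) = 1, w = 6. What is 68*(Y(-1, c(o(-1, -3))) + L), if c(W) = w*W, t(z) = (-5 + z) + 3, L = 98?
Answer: 6664 + 68*I*√3 ≈ 6664.0 + 117.78*I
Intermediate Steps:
t(z) = -2 + z
c(W) = 6*W
Y(I, M) = I*√3 (Y(I, M) = √((-2 + 4) - 5) = √(2 - 5) = √(-3) = I*√3)
68*(Y(-1, c(o(-1, -3))) + L) = 68*(I*√3 + 98) = 68*(98 + I*√3) = 6664 + 68*I*√3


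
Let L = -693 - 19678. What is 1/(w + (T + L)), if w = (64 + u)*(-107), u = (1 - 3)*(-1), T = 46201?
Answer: 1/18768 ≈ 5.3282e-5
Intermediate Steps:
L = -20371
u = 2 (u = -2*(-1) = 2)
w = -7062 (w = (64 + 2)*(-107) = 66*(-107) = -7062)
1/(w + (T + L)) = 1/(-7062 + (46201 - 20371)) = 1/(-7062 + 25830) = 1/18768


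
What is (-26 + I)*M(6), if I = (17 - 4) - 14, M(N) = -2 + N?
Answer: -108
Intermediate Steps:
I = -1 (I = 13 - 14 = -1)
(-26 + I)*M(6) = (-26 - 1)*(-2 + 6) = -27*4 = -108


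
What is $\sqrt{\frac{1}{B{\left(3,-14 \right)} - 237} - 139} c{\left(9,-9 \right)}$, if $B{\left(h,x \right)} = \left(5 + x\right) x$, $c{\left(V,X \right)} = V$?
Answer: $\frac{3 i \sqrt{1712730}}{37} \approx 106.11 i$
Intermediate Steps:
$B{\left(h,x \right)} = x \left(5 + x\right)$
$\sqrt{\frac{1}{B{\left(3,-14 \right)} - 237} - 139} c{\left(9,-9 \right)} = \sqrt{\frac{1}{- 14 \left(5 - 14\right) - 237} - 139} \cdot 9 = \sqrt{\frac{1}{\left(-14\right) \left(-9\right) - 237} - 139} \cdot 9 = \sqrt{\frac{1}{126 - 237} - 139} \cdot 9 = \sqrt{\frac{1}{-111} - 139} \cdot 9 = \sqrt{- \frac{1}{111} - 139} \cdot 9 = \sqrt{- \frac{15430}{111}} \cdot 9 = \frac{i \sqrt{1712730}}{111} \cdot 9 = \frac{3 i \sqrt{1712730}}{37}$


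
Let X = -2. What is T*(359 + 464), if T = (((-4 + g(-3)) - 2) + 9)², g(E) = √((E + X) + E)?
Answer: 823 + 9876*I*√2 ≈ 823.0 + 13967.0*I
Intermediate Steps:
g(E) = √(-2 + 2*E) (g(E) = √((E - 2) + E) = √((-2 + E) + E) = √(-2 + 2*E))
T = (3 + 2*I*√2)² (T = (((-4 + √(-2 + 2*(-3))) - 2) + 9)² = (((-4 + √(-2 - 6)) - 2) + 9)² = (((-4 + √(-8)) - 2) + 9)² = (((-4 + 2*I*√2) - 2) + 9)² = ((-6 + 2*I*√2) + 9)² = (3 + 2*I*√2)² ≈ 1.0 + 16.971*I)
T*(359 + 464) = (1 + 12*I*√2)*(359 + 464) = (1 + 12*I*√2)*823 = 823 + 9876*I*√2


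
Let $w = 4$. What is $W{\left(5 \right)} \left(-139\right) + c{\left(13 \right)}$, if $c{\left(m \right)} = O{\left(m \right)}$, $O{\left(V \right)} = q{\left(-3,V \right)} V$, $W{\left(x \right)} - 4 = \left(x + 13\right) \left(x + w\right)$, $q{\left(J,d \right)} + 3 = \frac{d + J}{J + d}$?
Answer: $-23100$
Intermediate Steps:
$q{\left(J,d \right)} = -2$ ($q{\left(J,d \right)} = -3 + \frac{d + J}{J + d} = -3 + \frac{J + d}{J + d} = -3 + 1 = -2$)
$W{\left(x \right)} = 4 + \left(4 + x\right) \left(13 + x\right)$ ($W{\left(x \right)} = 4 + \left(x + 13\right) \left(x + 4\right) = 4 + \left(13 + x\right) \left(4 + x\right) = 4 + \left(4 + x\right) \left(13 + x\right)$)
$O{\left(V \right)} = - 2 V$
$c{\left(m \right)} = - 2 m$
$W{\left(5 \right)} \left(-139\right) + c{\left(13 \right)} = \left(56 + 5^{2} + 17 \cdot 5\right) \left(-139\right) - 26 = \left(56 + 25 + 85\right) \left(-139\right) - 26 = 166 \left(-139\right) - 26 = -23074 - 26 = -23100$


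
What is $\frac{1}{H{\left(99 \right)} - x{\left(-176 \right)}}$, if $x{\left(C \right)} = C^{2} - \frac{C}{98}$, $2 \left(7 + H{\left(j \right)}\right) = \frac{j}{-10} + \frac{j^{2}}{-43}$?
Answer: $- \frac{42140}{1310710383} \approx -3.215 \cdot 10^{-5}$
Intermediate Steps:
$H{\left(j \right)} = -7 - \frac{j}{20} - \frac{j^{2}}{86}$ ($H{\left(j \right)} = -7 + \frac{\frac{j}{-10} + \frac{j^{2}}{-43}}{2} = -7 + \frac{j \left(- \frac{1}{10}\right) + j^{2} \left(- \frac{1}{43}\right)}{2} = -7 + \frac{- \frac{j}{10} - \frac{j^{2}}{43}}{2} = -7 - \left(\frac{j}{20} + \frac{j^{2}}{86}\right) = -7 - \frac{j}{20} - \frac{j^{2}}{86}$)
$x{\left(C \right)} = C^{2} - \frac{C}{98}$ ($x{\left(C \right)} = C^{2} - C \frac{1}{98} = C^{2} - \frac{C}{98}$)
$\frac{1}{H{\left(99 \right)} - x{\left(-176 \right)}} = \frac{1}{\left(-7 - \frac{99}{20} - \frac{99^{2}}{86}\right) - - 176 \left(- \frac{1}{98} - 176\right)} = \frac{1}{\left(-7 - \frac{99}{20} - \frac{9801}{86}\right) - \left(-176\right) \left(- \frac{17249}{98}\right)} = \frac{1}{\left(-7 - \frac{99}{20} - \frac{9801}{86}\right) - \frac{1517912}{49}} = \frac{1}{- \frac{108287}{860} - \frac{1517912}{49}} = \frac{1}{- \frac{1310710383}{42140}} = - \frac{42140}{1310710383}$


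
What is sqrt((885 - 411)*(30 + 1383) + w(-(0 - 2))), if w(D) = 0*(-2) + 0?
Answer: 3*sqrt(74418) ≈ 818.39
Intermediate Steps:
w(D) = 0 (w(D) = 0 + 0 = 0)
sqrt((885 - 411)*(30 + 1383) + w(-(0 - 2))) = sqrt((885 - 411)*(30 + 1383) + 0) = sqrt(474*1413 + 0) = sqrt(669762 + 0) = sqrt(669762) = 3*sqrt(74418)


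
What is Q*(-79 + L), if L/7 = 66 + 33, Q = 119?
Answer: 73066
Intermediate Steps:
L = 693 (L = 7*(66 + 33) = 7*99 = 693)
Q*(-79 + L) = 119*(-79 + 693) = 119*614 = 73066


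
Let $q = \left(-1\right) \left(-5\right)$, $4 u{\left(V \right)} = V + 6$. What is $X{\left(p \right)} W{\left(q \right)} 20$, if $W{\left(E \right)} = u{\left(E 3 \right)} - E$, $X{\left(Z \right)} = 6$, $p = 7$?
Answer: $30$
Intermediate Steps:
$u{\left(V \right)} = \frac{3}{2} + \frac{V}{4}$ ($u{\left(V \right)} = \frac{V + 6}{4} = \frac{6 + V}{4} = \frac{3}{2} + \frac{V}{4}$)
$q = 5$
$W{\left(E \right)} = \frac{3}{2} - \frac{E}{4}$ ($W{\left(E \right)} = \left(\frac{3}{2} + \frac{E 3}{4}\right) - E = \left(\frac{3}{2} + \frac{3 E}{4}\right) - E = \frac{3}{2} - \frac{E}{4}$)
$X{\left(p \right)} W{\left(q \right)} 20 = 6 \left(\frac{3}{2} - \frac{5}{4}\right) 20 = 6 \cdot \frac{1}{4} \cdot 20 = \frac{3}{2} \cdot 20 = 30$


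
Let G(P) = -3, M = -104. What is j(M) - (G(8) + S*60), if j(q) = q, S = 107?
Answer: -6521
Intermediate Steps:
j(M) - (G(8) + S*60) = -104 - (-3 + 107*60) = -104 - (-3 + 6420) = -104 - 1*6417 = -104 - 6417 = -6521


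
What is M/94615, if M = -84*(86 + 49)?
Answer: -2268/18923 ≈ -0.11985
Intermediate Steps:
M = -11340 (M = -84*135 = -11340)
M/94615 = -11340/94615 = -11340*1/94615 = -2268/18923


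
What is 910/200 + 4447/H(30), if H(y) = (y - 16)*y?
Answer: 3179/210 ≈ 15.138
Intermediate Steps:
H(y) = y*(-16 + y) (H(y) = (-16 + y)*y = y*(-16 + y))
910/200 + 4447/H(30) = 910/200 + 4447/((30*(-16 + 30))) = 910*(1/200) + 4447/((30*14)) = 91/20 + 4447/420 = 3179/210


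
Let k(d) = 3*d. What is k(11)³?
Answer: 35937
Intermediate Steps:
k(11)³ = (3*11)³ = 33³ = 35937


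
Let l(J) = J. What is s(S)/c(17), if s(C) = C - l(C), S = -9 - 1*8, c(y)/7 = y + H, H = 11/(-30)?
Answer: 0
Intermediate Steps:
H = -11/30 (H = 11*(-1/30) = -11/30 ≈ -0.36667)
c(y) = -77/30 + 7*y (c(y) = 7*(y - 11/30) = 7*(-11/30 + y) = -77/30 + 7*y)
S = -17 (S = -9 - 8 = -17)
s(C) = 0 (s(C) = C - C = 0)
s(S)/c(17) = 0/(-77/30 + 7*17) = 0/(-77/30 + 119) = 0/(3493/30) = 0*(30/3493) = 0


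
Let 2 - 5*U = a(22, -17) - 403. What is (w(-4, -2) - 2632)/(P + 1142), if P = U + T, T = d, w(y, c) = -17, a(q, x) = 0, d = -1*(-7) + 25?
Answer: -2649/1255 ≈ -2.1108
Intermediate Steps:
d = 32 (d = 7 + 25 = 32)
T = 32
U = 81 (U = 2/5 - (0 - 403)/5 = 2/5 - 1/5*(-403) = 2/5 + 403/5 = 81)
P = 113 (P = 81 + 32 = 113)
(w(-4, -2) - 2632)/(P + 1142) = (-17 - 2632)/(113 + 1142) = -2649/1255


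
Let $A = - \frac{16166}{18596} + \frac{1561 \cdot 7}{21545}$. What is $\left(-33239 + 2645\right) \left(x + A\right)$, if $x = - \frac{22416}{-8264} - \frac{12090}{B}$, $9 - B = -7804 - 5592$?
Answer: $- \frac{12292406998376835651}{277397907104465} \approx -44313.0$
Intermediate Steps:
$B = 13405$ ($B = 9 - \left(-7804 - 5592\right) = 9 - -13396 = 9 + 13396 = 13405$)
$A = - \frac{72548989}{200325410}$ ($A = \left(-16166\right) \frac{1}{18596} + 10927 \cdot \frac{1}{21545} = - \frac{8083}{9298} + \frac{10927}{21545} = - \frac{72548989}{200325410} \approx -0.36216$)
$x = \frac{5014368}{2769473}$ ($x = - \frac{22416}{-8264} - \frac{12090}{13405} = \left(-22416\right) \left(- \frac{1}{8264}\right) - \frac{2418}{2681} = \frac{2802}{1033} - \frac{2418}{2681} = \frac{5014368}{2769473} \approx 1.8106$)
$\left(-33239 + 2645\right) \left(x + A\right) = \left(-33239 + 2645\right) \left(\frac{5014368}{2769473} - \frac{72548989}{200325410}\right) = \left(-30594\right) \frac{803582859278083}{554795814208930} = - \frac{12292406998376835651}{277397907104465}$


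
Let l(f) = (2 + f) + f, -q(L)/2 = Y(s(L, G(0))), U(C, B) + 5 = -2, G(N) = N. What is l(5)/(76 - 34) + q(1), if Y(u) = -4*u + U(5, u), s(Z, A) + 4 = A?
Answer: -124/7 ≈ -17.714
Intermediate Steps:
s(Z, A) = -4 + A
U(C, B) = -7 (U(C, B) = -5 - 2 = -7)
Y(u) = -7 - 4*u (Y(u) = -4*u - 7 = -7 - 4*u)
q(L) = -18 (q(L) = -2*(-7 - 4*(-4 + 0)) = -2*(-7 - 4*(-4)) = -2*(-7 + 16) = -2*9 = -18)
l(f) = 2 + 2*f
l(5)/(76 - 34) + q(1) = (2 + 2*5)/(76 - 34) - 18 = (2 + 10)/42 - 18 = (1/42)*12 - 18 = 2/7 - 18 = -124/7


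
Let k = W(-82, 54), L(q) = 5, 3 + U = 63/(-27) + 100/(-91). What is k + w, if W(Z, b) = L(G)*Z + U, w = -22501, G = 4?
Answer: -6256459/273 ≈ -22917.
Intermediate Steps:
U = -1756/273 (U = -3 + (63/(-27) + 100/(-91)) = -3 + (63*(-1/27) + 100*(-1/91)) = -3 + (-7/3 - 100/91) = -3 - 937/273 = -1756/273 ≈ -6.4322)
W(Z, b) = -1756/273 + 5*Z (W(Z, b) = 5*Z - 1756/273 = -1756/273 + 5*Z)
k = -113686/273 (k = -1756/273 + 5*(-82) = -1756/273 - 410 = -113686/273 ≈ -416.43)
k + w = -113686/273 - 22501 = -6256459/273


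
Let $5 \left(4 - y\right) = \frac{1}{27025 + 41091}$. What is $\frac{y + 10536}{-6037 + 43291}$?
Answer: $\frac{3589713199}{12687967320} \approx 0.28292$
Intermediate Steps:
$y = \frac{1362319}{340580}$ ($y = 4 - \frac{1}{5 \left(27025 + 41091\right)} = 4 - \frac{1}{5 \cdot 68116} = 4 - \frac{1}{340580} = \frac{1362319}{340580} \approx 4.0$)
$\frac{y + 10536}{-6037 + 43291} = \frac{\frac{1362319}{340580} + 10536}{-6037 + 43291} = \frac{3589713199}{340580 \cdot 37254} = \frac{3589713199}{340580} \cdot \frac{1}{37254} = \frac{3589713199}{12687967320}$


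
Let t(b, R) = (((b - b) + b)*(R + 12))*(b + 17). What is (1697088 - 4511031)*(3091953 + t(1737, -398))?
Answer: 3300567941441925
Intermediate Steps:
t(b, R) = b*(12 + R)*(17 + b) (t(b, R) = ((0 + b)*(12 + R))*(17 + b) = (b*(12 + R))*(17 + b) = b*(12 + R)*(17 + b))
(1697088 - 4511031)*(3091953 + t(1737, -398)) = (1697088 - 4511031)*(3091953 + 1737*(204 + 12*1737 + 17*(-398) - 398*1737)) = -2813943*(3091953 + 1737*(204 + 20844 - 6766 - 691326)) = -2813943*(3091953 + 1737*(-677044)) = -2813943*(3091953 - 1176025428) = -2813943*(-1172933475) = 3300567941441925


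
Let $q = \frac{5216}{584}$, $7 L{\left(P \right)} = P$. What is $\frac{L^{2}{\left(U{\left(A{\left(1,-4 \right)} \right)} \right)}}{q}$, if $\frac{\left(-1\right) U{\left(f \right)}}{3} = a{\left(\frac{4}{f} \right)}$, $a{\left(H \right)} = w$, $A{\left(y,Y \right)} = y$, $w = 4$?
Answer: $\frac{2628}{7987} \approx 0.32903$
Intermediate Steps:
$a{\left(H \right)} = 4$
$U{\left(f \right)} = -12$ ($U{\left(f \right)} = \left(-3\right) 4 = -12$)
$L{\left(P \right)} = \frac{P}{7}$
$q = \frac{652}{73}$ ($q = 5216 \cdot \frac{1}{584} = \frac{652}{73} \approx 8.9315$)
$\frac{L^{2}{\left(U{\left(A{\left(1,-4 \right)} \right)} \right)}}{q} = \frac{\left(\frac{1}{7} \left(-12\right)\right)^{2}}{\frac{652}{73}} = \left(- \frac{12}{7}\right)^{2} \cdot \frac{73}{652} = \frac{144}{49} \cdot \frac{73}{652} = \frac{2628}{7987}$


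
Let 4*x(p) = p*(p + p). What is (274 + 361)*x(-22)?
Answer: 153670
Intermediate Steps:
x(p) = p²/2 (x(p) = (p*(p + p))/4 = (p*(2*p))/4 = (2*p²)/4 = p²/2)
(274 + 361)*x(-22) = (274 + 361)*((½)*(-22)²) = 635*((½)*484) = 635*242 = 153670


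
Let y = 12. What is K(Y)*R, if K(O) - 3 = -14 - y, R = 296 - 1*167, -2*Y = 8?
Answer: -2967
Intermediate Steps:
Y = -4 (Y = -½*8 = -4)
R = 129 (R = 296 - 167 = 129)
K(O) = -23 (K(O) = 3 + (-14 - 1*12) = 3 + (-14 - 12) = 3 - 26 = -23)
K(Y)*R = -23*129 = -2967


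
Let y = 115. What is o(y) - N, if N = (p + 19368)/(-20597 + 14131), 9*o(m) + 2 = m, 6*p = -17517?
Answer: 1757389/116388 ≈ 15.099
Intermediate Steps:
p = -5839/2 (p = (⅙)*(-17517) = -5839/2 ≈ -2919.5)
o(m) = -2/9 + m/9
N = -32897/12932 (N = (-5839/2 + 19368)/(-20597 + 14131) = (32897/2)/(-6466) = (32897/2)*(-1/6466) = -32897/12932 ≈ -2.5438)
o(y) - N = (-2/9 + (⅑)*115) - 1*(-32897/12932) = (-2/9 + 115/9) + 32897/12932 = 113/9 + 32897/12932 = 1757389/116388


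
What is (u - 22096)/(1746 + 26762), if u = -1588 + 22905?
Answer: -779/28508 ≈ -0.027326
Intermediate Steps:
u = 21317
(u - 22096)/(1746 + 26762) = (21317 - 22096)/(1746 + 26762) = -779/28508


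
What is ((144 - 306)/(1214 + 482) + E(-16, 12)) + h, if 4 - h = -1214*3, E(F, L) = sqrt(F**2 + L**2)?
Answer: 3108687/848 ≈ 3665.9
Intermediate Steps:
h = 3646 (h = 4 - (-1214)*3 = 4 - 1*(-3642) = 4 + 3642 = 3646)
((144 - 306)/(1214 + 482) + E(-16, 12)) + h = ((144 - 306)/(1214 + 482) + sqrt((-16)**2 + 12**2)) + 3646 = (-162/1696 + sqrt(256 + 144)) + 3646 = (-162*1/1696 + sqrt(400)) + 3646 = (-81/848 + 20) + 3646 = 16879/848 + 3646 = 3108687/848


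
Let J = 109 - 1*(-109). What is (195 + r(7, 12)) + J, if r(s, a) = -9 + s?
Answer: 411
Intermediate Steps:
J = 218 (J = 109 + 109 = 218)
(195 + r(7, 12)) + J = (195 + (-9 + 7)) + 218 = (195 - 2) + 218 = 193 + 218 = 411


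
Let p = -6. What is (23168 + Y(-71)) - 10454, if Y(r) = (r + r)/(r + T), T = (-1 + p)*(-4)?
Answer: 546844/43 ≈ 12717.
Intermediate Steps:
T = 28 (T = (-1 - 6)*(-4) = -7*(-4) = 28)
Y(r) = 2*r/(28 + r) (Y(r) = (r + r)/(r + 28) = (2*r)/(28 + r) = 2*r/(28 + r))
(23168 + Y(-71)) - 10454 = (23168 + 2*(-71)/(28 - 71)) - 10454 = (23168 + 2*(-71)/(-43)) - 10454 = (23168 + 2*(-71)*(-1/43)) - 10454 = (23168 + 142/43) - 10454 = 996366/43 - 10454 = 546844/43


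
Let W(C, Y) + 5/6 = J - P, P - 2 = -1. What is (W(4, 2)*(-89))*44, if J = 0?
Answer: 21538/3 ≈ 7179.3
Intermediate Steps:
P = 1 (P = 2 - 1 = 1)
W(C, Y) = -11/6 (W(C, Y) = -⅚ + (0 - 1*1) = -⅚ + (0 - 1) = -⅚ - 1 = -11/6)
(W(4, 2)*(-89))*44 = -11/6*(-89)*44 = (979/6)*44 = 21538/3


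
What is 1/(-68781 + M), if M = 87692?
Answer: 1/18911 ≈ 5.2879e-5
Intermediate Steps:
1/(-68781 + M) = 1/(-68781 + 87692) = 1/18911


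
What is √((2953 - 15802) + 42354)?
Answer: √29505 ≈ 171.77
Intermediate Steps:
√((2953 - 15802) + 42354) = √(-12849 + 42354) = √29505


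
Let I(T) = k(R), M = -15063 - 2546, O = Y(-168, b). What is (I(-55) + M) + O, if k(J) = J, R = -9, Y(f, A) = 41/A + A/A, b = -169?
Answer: -2977314/169 ≈ -17617.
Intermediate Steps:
Y(f, A) = 1 + 41/A (Y(f, A) = 41/A + 1 = 1 + 41/A)
O = 128/169 (O = (41 - 169)/(-169) = -1/169*(-128) = 128/169 ≈ 0.75740)
M = -17609
I(T) = -9
(I(-55) + M) + O = (-9 - 17609) + 128/169 = -17618 + 128/169 = -2977314/169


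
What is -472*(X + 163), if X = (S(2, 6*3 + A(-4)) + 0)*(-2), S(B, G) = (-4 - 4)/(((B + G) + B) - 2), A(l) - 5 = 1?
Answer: -1003944/13 ≈ -77227.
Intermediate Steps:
A(l) = 6 (A(l) = 5 + 1 = 6)
S(B, G) = -8/(-2 + G + 2*B) (S(B, G) = -8/((G + 2*B) - 2) = -8/(-2 + G + 2*B))
X = 8/13 (X = (-8/(-2 + (6*3 + 6) + 2*2) + 0)*(-2) = (-8/(-2 + (18 + 6) + 4) + 0)*(-2) = (-8/(-2 + 24 + 4) + 0)*(-2) = (-8/26 + 0)*(-2) = (-8*1/26 + 0)*(-2) = (-4/13 + 0)*(-2) = -4/13*(-2) = 8/13 ≈ 0.61539)
-472*(X + 163) = -472*(8/13 + 163) = -472*2127/13 = -1003944/13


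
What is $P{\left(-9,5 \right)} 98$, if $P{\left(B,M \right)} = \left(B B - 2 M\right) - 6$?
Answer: $6370$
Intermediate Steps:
$P{\left(B,M \right)} = -6 + B^{2} - 2 M$ ($P{\left(B,M \right)} = \left(B^{2} - 2 M\right) - 6 = -6 + B^{2} - 2 M$)
$P{\left(-9,5 \right)} 98 = \left(-6 + \left(-9\right)^{2} - 10\right) 98 = \left(-6 + 81 - 10\right) 98 = 65 \cdot 98 = 6370$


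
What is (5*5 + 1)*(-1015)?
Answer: -26390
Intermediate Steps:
(5*5 + 1)*(-1015) = (25 + 1)*(-1015) = 26*(-1015) = -26390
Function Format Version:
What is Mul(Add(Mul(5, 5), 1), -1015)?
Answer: -26390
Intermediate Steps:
Mul(Add(Mul(5, 5), 1), -1015) = Mul(Add(25, 1), -1015) = Mul(26, -1015) = -26390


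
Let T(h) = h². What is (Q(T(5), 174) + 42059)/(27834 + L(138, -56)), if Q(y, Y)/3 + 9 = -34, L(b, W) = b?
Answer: 2995/1998 ≈ 1.4990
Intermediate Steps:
Q(y, Y) = -129 (Q(y, Y) = -27 + 3*(-34) = -27 - 102 = -129)
(Q(T(5), 174) + 42059)/(27834 + L(138, -56)) = (-129 + 42059)/(27834 + 138) = 41930/27972 = 41930*(1/27972) = 2995/1998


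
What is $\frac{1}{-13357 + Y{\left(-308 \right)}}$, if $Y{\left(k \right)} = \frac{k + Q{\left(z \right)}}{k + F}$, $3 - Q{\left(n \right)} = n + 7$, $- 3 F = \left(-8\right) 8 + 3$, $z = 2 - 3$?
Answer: $- \frac{863}{11526158} \approx -7.4873 \cdot 10^{-5}$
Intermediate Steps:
$z = -1$
$F = \frac{61}{3}$ ($F = - \frac{\left(-8\right) 8 + 3}{3} = - \frac{-64 + 3}{3} = \left(- \frac{1}{3}\right) \left(-61\right) = \frac{61}{3} \approx 20.333$)
$Q{\left(n \right)} = -4 - n$ ($Q{\left(n \right)} = 3 - \left(n + 7\right) = 3 - \left(7 + n\right) = -4 - n$)
$Y{\left(k \right)} = \frac{-3 + k}{\frac{61}{3} + k}$ ($Y{\left(k \right)} = \frac{k - 3}{k + \frac{61}{3}} = \frac{k + \left(-4 + 1\right)}{\frac{61}{3} + k} = \frac{k - 3}{\frac{61}{3} + k} = \frac{-3 + k}{\frac{61}{3} + k}$)
$\frac{1}{-13357 + Y{\left(-308 \right)}} = \frac{1}{-13357 + \frac{3 \left(-3 - 308\right)}{61 + 3 \left(-308\right)}} = \frac{1}{-13357 + 3 \frac{1}{61 - 924} \left(-311\right)} = \frac{1}{-13357 + 3 \frac{1}{-863} \left(-311\right)} = \frac{1}{-13357 + 3 \left(- \frac{1}{863}\right) \left(-311\right)} = \frac{1}{-13357 + \frac{933}{863}} = \frac{1}{- \frac{11526158}{863}} = - \frac{863}{11526158}$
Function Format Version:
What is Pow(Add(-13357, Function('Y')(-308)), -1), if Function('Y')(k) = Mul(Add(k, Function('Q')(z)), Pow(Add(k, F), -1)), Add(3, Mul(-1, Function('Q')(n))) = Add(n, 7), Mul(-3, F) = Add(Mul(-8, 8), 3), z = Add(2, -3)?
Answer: Rational(-863, 11526158) ≈ -7.4873e-5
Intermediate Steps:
z = -1
F = Rational(61, 3) (F = Mul(Rational(-1, 3), Add(Mul(-8, 8), 3)) = Mul(Rational(-1, 3), Add(-64, 3)) = Mul(Rational(-1, 3), -61) = Rational(61, 3) ≈ 20.333)
Function('Q')(n) = Add(-4, Mul(-1, n)) (Function('Q')(n) = Add(3, Mul(-1, Add(n, 7))) = Add(3, Mul(-1, Add(7, n))) = Add(3, Add(-7, Mul(-1, n))) = Add(-4, Mul(-1, n)))
Function('Y')(k) = Mul(Pow(Add(Rational(61, 3), k), -1), Add(-3, k)) (Function('Y')(k) = Mul(Add(k, Add(-4, Mul(-1, -1))), Pow(Add(k, Rational(61, 3)), -1)) = Mul(Add(k, Add(-4, 1)), Pow(Add(Rational(61, 3), k), -1)) = Mul(Add(k, -3), Pow(Add(Rational(61, 3), k), -1)) = Mul(Add(-3, k), Pow(Add(Rational(61, 3), k), -1)) = Mul(Pow(Add(Rational(61, 3), k), -1), Add(-3, k)))
Pow(Add(-13357, Function('Y')(-308)), -1) = Pow(Add(-13357, Mul(3, Pow(Add(61, Mul(3, -308)), -1), Add(-3, -308))), -1) = Pow(Add(-13357, Mul(3, Pow(Add(61, -924), -1), -311)), -1) = Pow(Add(-13357, Mul(3, Pow(-863, -1), -311)), -1) = Pow(Add(-13357, Mul(3, Rational(-1, 863), -311)), -1) = Pow(Add(-13357, Rational(933, 863)), -1) = Pow(Rational(-11526158, 863), -1) = Rational(-863, 11526158)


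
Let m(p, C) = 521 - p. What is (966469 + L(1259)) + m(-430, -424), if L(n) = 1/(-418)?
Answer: 404381559/418 ≈ 9.6742e+5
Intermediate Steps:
L(n) = -1/418
(966469 + L(1259)) + m(-430, -424) = (966469 - 1/418) + (521 - 1*(-430)) = 403984041/418 + (521 + 430) = 403984041/418 + 951 = 404381559/418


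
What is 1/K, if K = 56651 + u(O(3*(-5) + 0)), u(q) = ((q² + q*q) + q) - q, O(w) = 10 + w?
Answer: 1/56701 ≈ 1.7636e-5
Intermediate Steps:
u(q) = 2*q² (u(q) = ((q² + q²) + q) - q = (2*q² + q) - q = (q + 2*q²) - q = 2*q²)
K = 56701 (K = 56651 + 2*(10 + (3*(-5) + 0))² = 56651 + 2*(10 + (-15 + 0))² = 56651 + 2*(10 - 15)² = 56651 + 2*(-5)² = 56651 + 2*25 = 56651 + 50 = 56701)
1/K = 1/56701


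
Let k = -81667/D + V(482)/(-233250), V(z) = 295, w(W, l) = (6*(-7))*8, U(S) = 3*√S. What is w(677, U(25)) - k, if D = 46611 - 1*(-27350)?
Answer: -1155480169151/3450280650 ≈ -334.89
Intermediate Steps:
D = 73961 (D = 46611 + 27350 = 73961)
w(W, l) = -336 (w(W, l) = -42*8 = -336)
k = -3814129249/3450280650 (k = -81667/73961 + 295/(-233250) = -81667*1/73961 + 295*(-1/233250) = -81667/73961 - 59/46650 = -3814129249/3450280650 ≈ -1.1055)
w(677, U(25)) - k = -336 - 1*(-3814129249/3450280650) = -336 + 3814129249/3450280650 = -1155480169151/3450280650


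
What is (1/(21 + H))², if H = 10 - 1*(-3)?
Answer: 1/1156 ≈ 0.00086505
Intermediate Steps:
H = 13 (H = 10 + 3 = 13)
(1/(21 + H))² = (1/(21 + 13))² = (1/34)² = 1/1156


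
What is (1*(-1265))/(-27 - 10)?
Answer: 1265/37 ≈ 34.189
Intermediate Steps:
(1*(-1265))/(-27 - 10) = -1265/(-37) = -1265*(-1/37) = 1265/37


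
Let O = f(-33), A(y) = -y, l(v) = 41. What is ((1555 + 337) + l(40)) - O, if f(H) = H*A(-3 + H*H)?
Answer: -33905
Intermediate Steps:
f(H) = H*(3 - H²) (f(H) = H*(-(-3 + H*H)) = H*(-(-3 + H²)) = H*(3 - H²))
O = 35838 (O = -33*(3 - 1*(-33)²) = -33*(3 - 1*1089) = -33*(3 - 1089) = -33*(-1086) = 35838)
((1555 + 337) + l(40)) - O = ((1555 + 337) + 41) - 1*35838 = (1892 + 41) - 35838 = 1933 - 35838 = -33905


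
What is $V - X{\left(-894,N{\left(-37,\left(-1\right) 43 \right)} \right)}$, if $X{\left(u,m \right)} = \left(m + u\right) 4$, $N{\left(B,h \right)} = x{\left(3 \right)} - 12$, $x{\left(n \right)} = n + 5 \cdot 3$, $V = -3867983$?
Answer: $-3864431$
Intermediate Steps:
$x{\left(n \right)} = 15 + n$ ($x{\left(n \right)} = n + 15 = 15 + n$)
$N{\left(B,h \right)} = 6$ ($N{\left(B,h \right)} = \left(15 + 3\right) - 12 = 18 - 12 = 6$)
$X{\left(u,m \right)} = 4 m + 4 u$
$V - X{\left(-894,N{\left(-37,\left(-1\right) 43 \right)} \right)} = -3867983 - \left(4 \cdot 6 + 4 \left(-894\right)\right) = -3867983 - \left(24 - 3576\right) = -3867983 - -3552 = -3867983 + 3552 = -3864431$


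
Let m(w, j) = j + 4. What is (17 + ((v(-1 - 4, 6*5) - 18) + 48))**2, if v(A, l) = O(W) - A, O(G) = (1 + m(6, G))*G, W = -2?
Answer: 2116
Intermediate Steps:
m(w, j) = 4 + j
O(G) = G*(5 + G) (O(G) = (1 + (4 + G))*G = (5 + G)*G = G*(5 + G))
v(A, l) = -6 - A (v(A, l) = -2*(5 - 2) - A = -2*3 - A = -6 - A)
(17 + ((v(-1 - 4, 6*5) - 18) + 48))**2 = (17 + (((-6 - (-1 - 4)) - 18) + 48))**2 = (17 + (((-6 - 1*(-5)) - 18) + 48))**2 = (17 + (((-6 + 5) - 18) + 48))**2 = (17 + ((-1 - 18) + 48))**2 = (17 + (-19 + 48))**2 = (17 + 29)**2 = 46**2 = 2116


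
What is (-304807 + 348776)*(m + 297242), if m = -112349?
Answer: 8129560317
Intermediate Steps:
(-304807 + 348776)*(m + 297242) = (-304807 + 348776)*(-112349 + 297242) = 43969*184893 = 8129560317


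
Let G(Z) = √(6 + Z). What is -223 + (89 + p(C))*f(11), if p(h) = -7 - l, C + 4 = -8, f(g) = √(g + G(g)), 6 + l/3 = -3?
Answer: -223 + 109*√(11 + √17) ≈ 200.88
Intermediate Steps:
l = -27 (l = -18 + 3*(-3) = -18 - 9 = -27)
f(g) = √(g + √(6 + g))
C = -12 (C = -4 - 8 = -12)
p(h) = 20 (p(h) = -7 - 1*(-27) = -7 + 27 = 20)
-223 + (89 + p(C))*f(11) = -223 + (89 + 20)*√(11 + √(6 + 11)) = -223 + 109*√(11 + √17)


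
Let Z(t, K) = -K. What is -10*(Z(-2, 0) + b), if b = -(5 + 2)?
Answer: 70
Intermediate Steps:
b = -7 (b = -1*7 = -7)
-10*(Z(-2, 0) + b) = -10*(-1*0 - 7) = -10*(0 - 7) = -10*(-7) = 70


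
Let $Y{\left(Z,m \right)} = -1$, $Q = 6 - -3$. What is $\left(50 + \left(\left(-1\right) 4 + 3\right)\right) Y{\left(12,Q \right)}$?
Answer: $-49$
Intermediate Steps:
$Q = 9$ ($Q = 6 + 3 = 9$)
$\left(50 + \left(\left(-1\right) 4 + 3\right)\right) Y{\left(12,Q \right)} = \left(50 + \left(\left(-1\right) 4 + 3\right)\right) \left(-1\right) = \left(50 + \left(-4 + 3\right)\right) \left(-1\right) = \left(50 - 1\right) \left(-1\right) = 49 \left(-1\right) = -49$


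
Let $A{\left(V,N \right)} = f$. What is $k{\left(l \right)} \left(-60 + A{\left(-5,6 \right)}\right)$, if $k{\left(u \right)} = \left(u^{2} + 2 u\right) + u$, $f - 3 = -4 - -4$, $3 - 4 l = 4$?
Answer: $\frac{627}{16} \approx 39.188$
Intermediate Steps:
$l = - \frac{1}{4}$ ($l = \frac{3}{4} - 1 = - \frac{1}{4} \approx -0.25$)
$f = 3$ ($f = 3 - 0 = 3 + \left(-4 + 4\right) = 3 + 0 = 3$)
$A{\left(V,N \right)} = 3$
$k{\left(u \right)} = u^{2} + 3 u$
$k{\left(l \right)} \left(-60 + A{\left(-5,6 \right)}\right) = - \frac{3 - \frac{1}{4}}{4} \left(-60 + 3\right) = \left(- \frac{1}{4}\right) \frac{11}{4} \left(-57\right) = \left(- \frac{11}{16}\right) \left(-57\right) = \frac{627}{16}$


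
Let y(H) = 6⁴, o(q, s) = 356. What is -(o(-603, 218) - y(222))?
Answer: 940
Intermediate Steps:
y(H) = 1296
-(o(-603, 218) - y(222)) = -(356 - 1*1296) = -(356 - 1296) = -1*(-940) = 940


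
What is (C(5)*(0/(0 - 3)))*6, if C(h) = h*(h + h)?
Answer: 0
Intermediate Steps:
C(h) = 2*h² (C(h) = h*(2*h) = 2*h²)
(C(5)*(0/(0 - 3)))*6 = ((2*5²)*(0/(0 - 3)))*6 = ((2*25)*(0/(-3)))*6 = (50*(-⅓*0))*6 = (50*0)*6 = 0*6 = 0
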